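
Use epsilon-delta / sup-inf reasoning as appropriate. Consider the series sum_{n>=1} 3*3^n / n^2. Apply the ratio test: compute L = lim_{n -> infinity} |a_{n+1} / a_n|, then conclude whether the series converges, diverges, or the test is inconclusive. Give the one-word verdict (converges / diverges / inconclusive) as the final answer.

Let a_n denote the general term. Form the ratio a_{n+1}/a_n and simplify:
a_{n+1}/a_n = 3*n^2/(n + 1)^2
Take the limit as n -> infinity: L = 3.
Since L = 3 > 1 (or L = infinity), the ratio test implies the series diverges.

diverges


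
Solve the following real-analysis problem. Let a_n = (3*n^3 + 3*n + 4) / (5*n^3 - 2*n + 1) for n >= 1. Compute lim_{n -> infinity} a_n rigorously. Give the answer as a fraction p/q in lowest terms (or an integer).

Divide numerator and denominator by n^3, the highest power:
numerator / n^3 = 3 + 3/n^2 + 4/n^3
denominator / n^3 = 5 - 2/n^2 + n^(-3)
As n -> infinity, all terms of the form c/n^k (k >= 1) tend to 0.
So numerator / n^3 -> 3 and denominator / n^3 -> 5.
Therefore lim a_n = 3/5.

3/5


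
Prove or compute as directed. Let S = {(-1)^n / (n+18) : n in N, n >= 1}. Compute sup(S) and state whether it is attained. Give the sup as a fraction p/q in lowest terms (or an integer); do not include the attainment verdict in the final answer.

Analysis:
- Values: -1/19, 1/20, -1/21, 1/22, -1/23, ...
- Positive terms (even n): 1/(2+18), 1/(4+18), ... decreasing -> max = 1/20 (n=2).
- Negative terms (odd n): -1/(1+18), -1/(3+18), ... increasing -> min = -1/19 (n=1).
- So sup = 1/20 (attained at n=2); inf = -1/19 (attained at n=1).
Conclusion: sup(S) = 1/20, attained in S.

1/20


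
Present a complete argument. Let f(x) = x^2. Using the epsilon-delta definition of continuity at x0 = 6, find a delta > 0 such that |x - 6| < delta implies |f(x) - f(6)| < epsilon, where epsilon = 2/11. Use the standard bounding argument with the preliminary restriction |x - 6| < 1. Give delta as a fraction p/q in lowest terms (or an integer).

Factor: |x^2 - (6)^2| = |x - 6| * |x + 6|.
Impose |x - 6| < 1 first. Then |x + 6| = |(x - 6) + 2*(6)| <= |x - 6| + 2*|6| < 1 + 12 = 13.
So |x^2 - (6)^2| < delta * 13.
We need delta * 13 <= 2/11, i.e. delta <= 2/11/13 = 2/143.
Since 2/143 < 1, this is tighter than 1; take delta = 2/143.
So delta = 2/143 works.

2/143


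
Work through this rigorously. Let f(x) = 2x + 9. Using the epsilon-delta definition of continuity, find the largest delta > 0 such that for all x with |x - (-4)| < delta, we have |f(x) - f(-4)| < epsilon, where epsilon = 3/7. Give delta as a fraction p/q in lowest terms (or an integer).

We compute f(-4) = 2*(-4) + 9 = 1.
|f(x) - f(-4)| = |2x + 9 - (1)| = |2(x - (-4))| = 2|x - (-4)|.
We need 2|x - (-4)| < 3/7, i.e. |x - (-4)| < 3/7 / 2 = 3/14.
So any delta <= 3/14 works. Conversely, if delta > 3/14, then x = -4 + 3/14 satisfies |x - (-4)| = 3/14 < delta but |f(x) - f(-4)| = 2 * 3/14 = 3/7, which is not < 3/7; so no larger delta works.
Hence the largest such delta is 3/14.

3/14


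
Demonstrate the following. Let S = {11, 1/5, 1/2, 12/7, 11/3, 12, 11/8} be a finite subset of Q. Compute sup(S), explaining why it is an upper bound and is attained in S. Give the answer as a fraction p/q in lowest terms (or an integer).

S is finite, so sup(S) = max(S).
Sorted decreasing:
12, 11, 11/3, 12/7, 11/8, 1/2, 1/5
The extremum is 12.
For every x in S, x <= 12. And 12 is in S, so it is attained.
Therefore sup(S) = 12.

12


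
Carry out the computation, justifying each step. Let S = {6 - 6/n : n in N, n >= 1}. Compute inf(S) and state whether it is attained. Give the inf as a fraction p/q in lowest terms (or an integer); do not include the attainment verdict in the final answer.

Analysis:
- Values: 0, 3, 4, 9/2, ... strictly increasing.
- Minimum is 0 (n=1); inf = 0 (attained).
- 6 - 6/n -> 6 from below; sup = 6, not attained.
Conclusion: inf(S) = 0, attained in S.

0


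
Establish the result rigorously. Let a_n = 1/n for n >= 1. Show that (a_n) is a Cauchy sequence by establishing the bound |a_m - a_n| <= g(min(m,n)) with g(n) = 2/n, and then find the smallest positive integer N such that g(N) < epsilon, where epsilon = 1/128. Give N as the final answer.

For any m, n >= 1, by the triangle inequality:
|a_m - a_n| = |1/m - 1/n| <= 1/m + 1/n <= 2/min(m,n).
So g(n) = 2/n bounds the Cauchy difference. Since g(n) -> 0, (a_n) is Cauchy.
Now solve g(N) < 1/128: 2/N < 1/128 <=> N > 2 / (1/128) = 256.
The smallest integer strictly greater than 256 is N = 257.
Check: g(257) = 2/257 = 2/257 < 1/128; g(256) = 1/128 >= 1/128. So N = 257.

257


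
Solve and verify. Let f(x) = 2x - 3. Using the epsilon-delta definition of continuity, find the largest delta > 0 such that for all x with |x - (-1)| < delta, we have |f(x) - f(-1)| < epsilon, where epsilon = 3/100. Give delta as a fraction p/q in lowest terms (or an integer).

We compute f(-1) = 2*(-1) - 3 = -5.
|f(x) - f(-1)| = |2x - 3 - (-5)| = |2(x - (-1))| = 2|x - (-1)|.
We need 2|x - (-1)| < 3/100, i.e. |x - (-1)| < 3/100 / 2 = 3/200.
So any delta <= 3/200 works. Conversely, if delta > 3/200, then x = -1 + 3/200 satisfies |x - (-1)| = 3/200 < delta but |f(x) - f(-1)| = 2 * 3/200 = 3/100, which is not < 3/100; so no larger delta works.
Hence the largest such delta is 3/200.

3/200


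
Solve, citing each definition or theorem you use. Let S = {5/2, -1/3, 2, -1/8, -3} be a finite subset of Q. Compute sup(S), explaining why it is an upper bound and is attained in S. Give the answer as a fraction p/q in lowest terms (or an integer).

S is finite, so sup(S) = max(S).
Sorted decreasing:
5/2, 2, -1/8, -1/3, -3
The extremum is 5/2.
For every x in S, x <= 5/2. And 5/2 is in S, so it is attained.
Therefore sup(S) = 5/2.

5/2


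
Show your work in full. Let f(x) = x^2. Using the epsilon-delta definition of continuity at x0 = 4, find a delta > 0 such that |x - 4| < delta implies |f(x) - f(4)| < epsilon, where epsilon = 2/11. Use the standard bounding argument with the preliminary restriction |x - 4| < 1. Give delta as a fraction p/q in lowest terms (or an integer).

Factor: |x^2 - (4)^2| = |x - 4| * |x + 4|.
Impose |x - 4| < 1 first. Then |x + 4| = |(x - 4) + 2*(4)| <= |x - 4| + 2*|4| < 1 + 8 = 9.
So |x^2 - (4)^2| < delta * 9.
We need delta * 9 <= 2/11, i.e. delta <= 2/11/9 = 2/99.
Since 2/99 < 1, this is tighter than 1; take delta = 2/99.
So delta = 2/99 works.

2/99


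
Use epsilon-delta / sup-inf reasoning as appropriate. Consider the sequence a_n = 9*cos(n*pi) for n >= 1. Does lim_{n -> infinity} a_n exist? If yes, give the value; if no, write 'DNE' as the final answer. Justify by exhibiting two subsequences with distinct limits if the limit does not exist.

Examine the behaviour of a_n along subsequences.
cos(n*pi) = (-1)^n, so a_n = 9*(-1)^n. a_{2k} = 9 -> 9. a_{2k+1} = -9 -> -9.
Since these two subsequential limits are 9 and -9, distinct, the full sequence cannot converge (a convergent sequence has all subsequences tending to the same limit). So lim a_n does not exist.

DNE


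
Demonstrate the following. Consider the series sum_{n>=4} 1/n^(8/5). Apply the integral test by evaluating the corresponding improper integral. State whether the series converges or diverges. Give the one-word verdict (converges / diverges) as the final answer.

Let f(x) = x^(-8/5). Then f is positive, continuous, and decreasing on [4, infinity), so the integral test applies.
Compute the improper integral int_{4}^infinity f(x) dx:
  antiderivative F(x) = -5/(3*x^(3/5)).
  As x -> infinity, F(x) -> 0 (since p = 8/5 > 1).
  So int = F(infinity) - F(4) = 0 - (-5*2^(4/5)/12) = 5*2^(4/5)/12.
  Finite, so by the integral test, the series converges.

converges


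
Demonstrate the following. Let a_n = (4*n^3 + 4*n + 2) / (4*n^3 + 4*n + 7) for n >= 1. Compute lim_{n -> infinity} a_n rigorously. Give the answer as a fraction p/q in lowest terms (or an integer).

Divide numerator and denominator by n^3, the highest power:
numerator / n^3 = 4 + 4/n^2 + 2/n^3
denominator / n^3 = 4 + 4/n^2 + 7/n^3
As n -> infinity, all terms of the form c/n^k (k >= 1) tend to 0.
So numerator / n^3 -> 4 and denominator / n^3 -> 4.
Therefore lim a_n = 1.

1


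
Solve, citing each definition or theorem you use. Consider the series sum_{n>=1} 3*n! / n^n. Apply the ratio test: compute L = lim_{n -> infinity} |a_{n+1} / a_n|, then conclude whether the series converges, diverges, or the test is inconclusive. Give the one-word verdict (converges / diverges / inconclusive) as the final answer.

Let a_n denote the general term. Form the ratio a_{n+1}/a_n and simplify:
a_{n+1}/a_n = (n/(n + 1))^n
Take the limit as n -> infinity: L = exp(-1).
Since L = exp(-1) < 1, the ratio test implies the series converges.

converges


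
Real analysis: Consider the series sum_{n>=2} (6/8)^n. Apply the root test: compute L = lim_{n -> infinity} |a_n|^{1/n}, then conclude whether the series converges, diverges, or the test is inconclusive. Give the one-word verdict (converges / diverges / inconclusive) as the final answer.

Let a_n denote the general term. Form |a_n|^(1/n) and simplify:
|a_n|^(1/n) = 3/4
Take the limit as n -> infinity: L = 3/4.
Since L = 3/4 < 1, the root test implies convergence.

converges


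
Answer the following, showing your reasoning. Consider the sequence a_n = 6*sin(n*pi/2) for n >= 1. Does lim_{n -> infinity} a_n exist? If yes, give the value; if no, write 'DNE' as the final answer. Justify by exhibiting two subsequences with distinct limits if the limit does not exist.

Examine the behaviour of a_n along subsequences.
a_{4k+1} = 6*sin(pi/2 + 2k*pi) = 6 -> 6. a_{4k+3} = 6*sin(3pi/2 + 2k*pi) = -6 -> -6.
Since these two subsequential limits are 6 and -6, distinct, the full sequence cannot converge (a convergent sequence has all subsequences tending to the same limit). So lim a_n does not exist.

DNE


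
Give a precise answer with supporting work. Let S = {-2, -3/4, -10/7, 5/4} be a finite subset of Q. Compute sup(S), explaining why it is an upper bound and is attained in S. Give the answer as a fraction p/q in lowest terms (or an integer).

S is finite, so sup(S) = max(S).
Sorted decreasing:
5/4, -3/4, -10/7, -2
The extremum is 5/4.
For every x in S, x <= 5/4. And 5/4 is in S, so it is attained.
Therefore sup(S) = 5/4.

5/4


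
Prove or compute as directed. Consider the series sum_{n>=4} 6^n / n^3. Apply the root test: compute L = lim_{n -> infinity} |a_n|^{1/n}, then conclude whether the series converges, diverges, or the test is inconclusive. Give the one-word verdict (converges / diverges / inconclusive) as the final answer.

Let a_n denote the general term. Form |a_n|^(1/n) and simplify:
|a_n|^(1/n) = 6/n^(3/n)
Take the limit as n -> infinity: L = 6.
Since L = 6 > 1, the root test implies divergence.

diverges


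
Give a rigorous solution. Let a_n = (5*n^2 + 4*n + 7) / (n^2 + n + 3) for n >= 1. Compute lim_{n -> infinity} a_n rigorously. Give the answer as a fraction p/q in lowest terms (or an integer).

Divide numerator and denominator by n^2, the highest power:
numerator / n^2 = 5 + 4/n + 7/n^2
denominator / n^2 = 1 + 1/n + 3/n^2
As n -> infinity, all terms of the form c/n^k (k >= 1) tend to 0.
So numerator / n^2 -> 5 and denominator / n^2 -> 1.
Therefore lim a_n = 5.

5


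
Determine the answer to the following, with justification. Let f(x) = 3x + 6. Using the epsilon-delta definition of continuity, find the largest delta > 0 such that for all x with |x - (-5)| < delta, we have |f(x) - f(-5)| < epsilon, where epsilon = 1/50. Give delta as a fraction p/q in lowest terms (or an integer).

We compute f(-5) = 3*(-5) + 6 = -9.
|f(x) - f(-5)| = |3x + 6 - (-9)| = |3(x - (-5))| = 3|x - (-5)|.
We need 3|x - (-5)| < 1/50, i.e. |x - (-5)| < 1/50 / 3 = 1/150.
So any delta <= 1/150 works. Conversely, if delta > 1/150, then x = -5 + 1/150 satisfies |x - (-5)| = 1/150 < delta but |f(x) - f(-5)| = 3 * 1/150 = 1/50, which is not < 1/50; so no larger delta works.
Hence the largest such delta is 1/150.

1/150


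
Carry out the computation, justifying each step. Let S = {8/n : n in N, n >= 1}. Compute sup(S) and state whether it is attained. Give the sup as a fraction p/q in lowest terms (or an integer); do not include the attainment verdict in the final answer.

Analysis:
- Values: 8, 4, 8/3, 2, ... strictly decreasing.
- The maximum is 8 (n=1); sup = 8 (attained).
- The set is bounded below by 0; 8/n -> 0 so 0 is the greatest lower bound.
- 0 is not in the set, so inf = 0 is not attained.
Conclusion: sup(S) = 8, attained in S.

8


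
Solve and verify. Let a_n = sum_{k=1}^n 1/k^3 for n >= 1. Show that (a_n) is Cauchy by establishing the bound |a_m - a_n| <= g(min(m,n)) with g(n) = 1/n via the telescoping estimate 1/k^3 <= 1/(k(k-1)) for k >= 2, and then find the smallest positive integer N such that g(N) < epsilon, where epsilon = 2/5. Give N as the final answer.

For m > n >= 1: |a_m - a_n| = sum_{k=n+1}^m 1/k^3.
Use 1/k^3 <= 1/(k(k-1)) = 1/(k-1) - 1/k for k >= 2 (which holds since k^3 >= k^2 >= k(k-1) for k >= 2):
sum_{k=n+1}^m 1/k^3 <= sum_{k=n+1}^m (1/(k-1) - 1/k) = 1/n - 1/m <= 1/n.
By symmetry the same bound holds with n,m swapped, so |a_m - a_n| <= 1/min(m,n) = g(min(m,n)). Since g(n) -> 0, (a_n) is Cauchy.
Now solve g(N) < 2/5: 1/N < 2/5 <=> N > 1/(2/5) = 5/2.
The smallest integer strictly greater than 5/2 is N = 3.
Check: g(3) = 1/3 < 2/5; g(2) = 1/2 >= 2/5. So N = 3.

3


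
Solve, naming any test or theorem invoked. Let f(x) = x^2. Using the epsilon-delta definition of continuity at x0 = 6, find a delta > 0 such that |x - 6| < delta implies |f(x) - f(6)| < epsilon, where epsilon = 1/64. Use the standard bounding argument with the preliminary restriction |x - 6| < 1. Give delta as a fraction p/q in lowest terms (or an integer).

Factor: |x^2 - (6)^2| = |x - 6| * |x + 6|.
Impose |x - 6| < 1 first. Then |x + 6| = |(x - 6) + 2*(6)| <= |x - 6| + 2*|6| < 1 + 12 = 13.
So |x^2 - (6)^2| < delta * 13.
We need delta * 13 <= 1/64, i.e. delta <= 1/64/13 = 1/832.
Since 1/832 < 1, this is tighter than 1; take delta = 1/832.
So delta = 1/832 works.

1/832


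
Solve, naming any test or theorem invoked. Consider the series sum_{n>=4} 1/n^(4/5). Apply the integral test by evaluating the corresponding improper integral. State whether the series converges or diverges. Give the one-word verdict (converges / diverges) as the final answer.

Let f(x) = x^(-4/5). Then f is positive, continuous, and decreasing on [4, infinity), so the integral test applies.
Compute the improper integral int_{4}^infinity f(x) dx:
  antiderivative F(x) = 5*x^(1/5).
  As x -> infinity, F(x) -> infinity (since p = 4/5 < 1).
  So the integral diverges. By the integral test, the series diverges.

diverges


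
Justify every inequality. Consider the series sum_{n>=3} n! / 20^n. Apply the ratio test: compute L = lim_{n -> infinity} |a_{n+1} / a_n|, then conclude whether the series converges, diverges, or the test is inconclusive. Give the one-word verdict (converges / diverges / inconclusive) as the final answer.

Let a_n denote the general term. Form the ratio a_{n+1}/a_n and simplify:
a_{n+1}/a_n = n/20 + 1/20
Take the limit as n -> infinity: L = infinity.
Since L = infinity > 1 (or L = infinity), the ratio test implies the series diverges.

diverges


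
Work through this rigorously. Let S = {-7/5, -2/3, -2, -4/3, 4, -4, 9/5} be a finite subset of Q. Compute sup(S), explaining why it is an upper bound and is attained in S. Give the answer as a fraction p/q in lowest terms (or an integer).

S is finite, so sup(S) = max(S).
Sorted decreasing:
4, 9/5, -2/3, -4/3, -7/5, -2, -4
The extremum is 4.
For every x in S, x <= 4. And 4 is in S, so it is attained.
Therefore sup(S) = 4.

4


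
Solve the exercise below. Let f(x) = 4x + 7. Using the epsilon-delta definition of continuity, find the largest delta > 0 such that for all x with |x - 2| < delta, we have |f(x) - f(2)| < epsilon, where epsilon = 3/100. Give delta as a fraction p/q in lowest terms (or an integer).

We compute f(2) = 4*(2) + 7 = 15.
|f(x) - f(2)| = |4x + 7 - (15)| = |4(x - 2)| = 4|x - 2|.
We need 4|x - 2| < 3/100, i.e. |x - 2| < 3/100 / 4 = 3/400.
So any delta <= 3/400 works. Conversely, if delta > 3/400, then x = 2 + 3/400 satisfies |x - 2| = 3/400 < delta but |f(x) - f(2)| = 4 * 3/400 = 3/100, which is not < 3/100; so no larger delta works.
Hence the largest such delta is 3/400.

3/400


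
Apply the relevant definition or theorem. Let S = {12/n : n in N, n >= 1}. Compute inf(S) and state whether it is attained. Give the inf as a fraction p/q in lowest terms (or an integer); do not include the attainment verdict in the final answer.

Analysis:
- Values: 12, 6, 4, 3, ... strictly decreasing.
- The maximum is 12 (n=1); sup = 12 (attained).
- The set is bounded below by 0; 12/n -> 0 so 0 is the greatest lower bound.
- 0 is not in the set, so inf = 0 is not attained.
Conclusion: inf(S) = 0, not attained in S.

0


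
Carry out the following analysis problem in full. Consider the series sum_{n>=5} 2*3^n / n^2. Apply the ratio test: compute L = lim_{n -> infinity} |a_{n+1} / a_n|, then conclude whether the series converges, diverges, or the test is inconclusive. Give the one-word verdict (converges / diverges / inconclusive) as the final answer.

Let a_n denote the general term. Form the ratio a_{n+1}/a_n and simplify:
a_{n+1}/a_n = 3*n^2/(n + 1)^2
Take the limit as n -> infinity: L = 3.
Since L = 3 > 1 (or L = infinity), the ratio test implies the series diverges.

diverges


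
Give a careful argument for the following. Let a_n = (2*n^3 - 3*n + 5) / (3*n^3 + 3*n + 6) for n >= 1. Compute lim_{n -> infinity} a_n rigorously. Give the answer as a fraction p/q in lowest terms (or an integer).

Divide numerator and denominator by n^3, the highest power:
numerator / n^3 = 2 - 3/n^2 + 5/n^3
denominator / n^3 = 3 + 3/n^2 + 6/n^3
As n -> infinity, all terms of the form c/n^k (k >= 1) tend to 0.
So numerator / n^3 -> 2 and denominator / n^3 -> 3.
Therefore lim a_n = 2/3.

2/3


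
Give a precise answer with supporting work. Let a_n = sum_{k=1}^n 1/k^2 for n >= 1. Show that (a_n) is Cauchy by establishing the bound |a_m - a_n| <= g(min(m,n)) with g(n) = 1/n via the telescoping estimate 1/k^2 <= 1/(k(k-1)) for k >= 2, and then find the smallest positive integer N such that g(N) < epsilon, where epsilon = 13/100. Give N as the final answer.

For m > n >= 1: |a_m - a_n| = sum_{k=n+1}^m 1/k^2.
Use 1/k^2 <= 1/(k(k-1)) = 1/(k-1) - 1/k for k >= 2:
sum_{k=n+1}^m 1/k^2 <= sum_{k=n+1}^m (1/(k-1) - 1/k) = 1/n - 1/m <= 1/n.
By symmetry the same bound holds with n,m swapped, so |a_m - a_n| <= 1/min(m,n) = g(min(m,n)). Since g(n) -> 0, (a_n) is Cauchy.
Now solve g(N) < 13/100: 1/N < 13/100 <=> N > 1/(13/100) = 100/13.
The smallest integer strictly greater than 100/13 is N = 8.
Check: g(8) = 1/8 < 13/100; g(7) = 1/7 >= 13/100. So N = 8.

8


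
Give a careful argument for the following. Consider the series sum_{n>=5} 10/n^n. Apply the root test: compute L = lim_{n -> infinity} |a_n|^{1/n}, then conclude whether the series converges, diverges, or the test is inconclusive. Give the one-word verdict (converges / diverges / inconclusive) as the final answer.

Let a_n denote the general term. Form |a_n|^(1/n) and simplify:
|a_n|^(1/n) = 10^(1/n)/n
Take the limit as n -> infinity: L = 0.
Since L = 0 < 1, the root test implies convergence.

converges


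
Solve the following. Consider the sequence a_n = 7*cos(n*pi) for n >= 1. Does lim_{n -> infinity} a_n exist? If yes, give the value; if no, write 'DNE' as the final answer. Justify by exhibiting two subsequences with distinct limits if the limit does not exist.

Examine the behaviour of a_n along subsequences.
cos(n*pi) = (-1)^n, so a_n = 7*(-1)^n. a_{2k} = 7 -> 7. a_{2k+1} = -7 -> -7.
Since these two subsequential limits are 7 and -7, distinct, the full sequence cannot converge (a convergent sequence has all subsequences tending to the same limit). So lim a_n does not exist.

DNE


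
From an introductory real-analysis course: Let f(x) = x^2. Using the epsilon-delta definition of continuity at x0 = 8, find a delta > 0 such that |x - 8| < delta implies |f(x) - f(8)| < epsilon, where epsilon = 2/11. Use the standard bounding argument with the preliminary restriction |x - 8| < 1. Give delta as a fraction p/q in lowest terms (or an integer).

Factor: |x^2 - (8)^2| = |x - 8| * |x + 8|.
Impose |x - 8| < 1 first. Then |x + 8| = |(x - 8) + 2*(8)| <= |x - 8| + 2*|8| < 1 + 16 = 17.
So |x^2 - (8)^2| < delta * 17.
We need delta * 17 <= 2/11, i.e. delta <= 2/11/17 = 2/187.
Since 2/187 < 1, this is tighter than 1; take delta = 2/187.
So delta = 2/187 works.

2/187


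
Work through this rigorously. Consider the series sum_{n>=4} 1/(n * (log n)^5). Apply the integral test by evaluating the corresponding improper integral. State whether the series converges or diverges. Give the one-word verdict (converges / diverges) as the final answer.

Let f(x) = 1/(x*log(x)^5). Then f is positive, continuous, and decreasing on [4, infinity), so the integral test applies.
Compute the improper integral int_{4}^infinity f(x) dx:
  antiderivative F(x) = -1/(4*log(x)^4).
  F(x) -> 0 as x -> infinity.  int = 0 - F(4) = 1/(4*log(4)^4) < infinity. By the integral test, the series converges.

converges


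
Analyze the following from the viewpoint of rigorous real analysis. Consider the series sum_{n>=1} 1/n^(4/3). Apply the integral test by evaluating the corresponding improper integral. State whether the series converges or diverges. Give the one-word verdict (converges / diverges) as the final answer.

Let f(x) = x^(-4/3). Then f is positive, continuous, and decreasing on [1, infinity), so the integral test applies.
Compute the improper integral int_{1}^infinity f(x) dx:
  antiderivative F(x) = -3/x^(1/3).
  As x -> infinity, F(x) -> 0 (since p = 4/3 > 1).
  So int = F(infinity) - F(1) = 0 - (-3) = 3.
  Finite, so by the integral test, the series converges.

converges


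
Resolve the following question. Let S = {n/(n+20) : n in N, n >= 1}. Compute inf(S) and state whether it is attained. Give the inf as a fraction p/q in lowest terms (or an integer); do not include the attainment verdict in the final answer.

Analysis:
- Values: 1/21, 1/11, 3/23, 1/6, ... strictly increasing.
- Minimum is 1/21 (n=1); inf = 1/21 (attained).
- n/(n+20) = 1 - 20/(n+20) -> 1 from below as n -> infinity, and never equals 1.
- So sup = 1 (not attained).
Conclusion: inf(S) = 1/21, attained in S.

1/21


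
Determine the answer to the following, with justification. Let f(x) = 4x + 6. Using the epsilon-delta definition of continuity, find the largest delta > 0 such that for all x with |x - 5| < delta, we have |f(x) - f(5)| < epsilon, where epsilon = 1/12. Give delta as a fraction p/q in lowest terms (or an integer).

We compute f(5) = 4*(5) + 6 = 26.
|f(x) - f(5)| = |4x + 6 - (26)| = |4(x - 5)| = 4|x - 5|.
We need 4|x - 5| < 1/12, i.e. |x - 5| < 1/12 / 4 = 1/48.
So any delta <= 1/48 works. Conversely, if delta > 1/48, then x = 5 + 1/48 satisfies |x - 5| = 1/48 < delta but |f(x) - f(5)| = 4 * 1/48 = 1/12, which is not < 1/12; so no larger delta works.
Hence the largest such delta is 1/48.

1/48


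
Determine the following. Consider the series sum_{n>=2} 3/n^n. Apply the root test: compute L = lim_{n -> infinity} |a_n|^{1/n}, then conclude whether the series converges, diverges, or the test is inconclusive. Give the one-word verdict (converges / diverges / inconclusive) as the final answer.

Let a_n denote the general term. Form |a_n|^(1/n) and simplify:
|a_n|^(1/n) = 3^(1/n)/n
Take the limit as n -> infinity: L = 0.
Since L = 0 < 1, the root test implies convergence.

converges


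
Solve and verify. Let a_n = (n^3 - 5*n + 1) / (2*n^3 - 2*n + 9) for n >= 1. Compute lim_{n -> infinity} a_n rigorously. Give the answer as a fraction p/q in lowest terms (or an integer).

Divide numerator and denominator by n^3, the highest power:
numerator / n^3 = 1 - 5/n^2 + n^(-3)
denominator / n^3 = 2 - 2/n^2 + 9/n^3
As n -> infinity, all terms of the form c/n^k (k >= 1) tend to 0.
So numerator / n^3 -> 1 and denominator / n^3 -> 2.
Therefore lim a_n = 1/2.

1/2


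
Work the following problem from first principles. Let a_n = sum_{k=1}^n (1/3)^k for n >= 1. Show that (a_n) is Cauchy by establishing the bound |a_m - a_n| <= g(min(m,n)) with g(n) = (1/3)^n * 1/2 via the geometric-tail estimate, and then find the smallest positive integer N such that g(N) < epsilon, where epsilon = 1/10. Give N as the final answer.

For m > n >= 1: |a_m - a_n| = sum_{k=n+1}^m (1/3)^k < sum_{k=n+1}^infinity (1/3)^k = (1/3)^(n+1) / (1 - 1/3) = (1/3)^n * (1/3) * (3/2) = (1/3)^n * 1/2.
So g(n) = (1/3)^n / 2. Since g(n) -> 0, (a_n) is Cauchy.
Now solve g(N) < 1/10: (1/3)^N / 2 < 1/10 <=> 3^N > 1 / (2 * 1/10) = 5.
Check powers of 3: 3^1 = 3 <= 5, 3^2 = 9 > 5.
So the smallest such N is 2. Check: g(2) = 1/(2 * 9) = 1/18 < 1/10.

2


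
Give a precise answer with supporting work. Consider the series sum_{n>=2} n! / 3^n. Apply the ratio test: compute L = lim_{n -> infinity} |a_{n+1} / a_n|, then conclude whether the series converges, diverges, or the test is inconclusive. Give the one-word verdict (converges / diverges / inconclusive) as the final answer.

Let a_n denote the general term. Form the ratio a_{n+1}/a_n and simplify:
a_{n+1}/a_n = n/3 + 1/3
Take the limit as n -> infinity: L = infinity.
Since L = infinity > 1 (or L = infinity), the ratio test implies the series diverges.

diverges


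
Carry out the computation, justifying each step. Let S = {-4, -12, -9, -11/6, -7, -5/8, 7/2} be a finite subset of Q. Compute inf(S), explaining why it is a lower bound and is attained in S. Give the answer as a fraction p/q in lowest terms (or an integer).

S is finite, so inf(S) = min(S).
Sorted increasing:
-12, -9, -7, -4, -11/6, -5/8, 7/2
The extremum is -12.
For every x in S, x >= -12. And -12 is in S, so it is attained.
Therefore inf(S) = -12.

-12


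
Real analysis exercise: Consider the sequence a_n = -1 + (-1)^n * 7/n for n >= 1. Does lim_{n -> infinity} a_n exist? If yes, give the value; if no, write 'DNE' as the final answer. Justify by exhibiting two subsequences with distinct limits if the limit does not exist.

Examine the behaviour of a_n along subsequences.
Even-n subsequence a_{2k} = -1 + 7/(2k) -> -1. Odd-n subsequence a_{2k+1} = -1 - 7/(2k+1) -> -1. Both tend to -1, which suggests the limit is -1; verify directly.
|a_n - (-1)| = |(-1)^n * 7/n| = 7/n for every n >= 1.
Given epsilon > 0, choose a positive integer N > 7/epsilon. Then for all n >= N, |a_n - (-1)| = 7/n <= 7/N < epsilon.
So by the definition of the limit, lim a_n exists and equals -1.

-1


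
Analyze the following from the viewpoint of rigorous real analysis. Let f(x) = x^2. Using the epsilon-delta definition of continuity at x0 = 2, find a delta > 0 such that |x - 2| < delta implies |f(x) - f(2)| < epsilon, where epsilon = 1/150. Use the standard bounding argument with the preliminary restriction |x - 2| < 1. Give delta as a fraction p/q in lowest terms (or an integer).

Factor: |x^2 - (2)^2| = |x - 2| * |x + 2|.
Impose |x - 2| < 1 first. Then |x + 2| = |(x - 2) + 2*(2)| <= |x - 2| + 2*|2| < 1 + 4 = 5.
So |x^2 - (2)^2| < delta * 5.
We need delta * 5 <= 1/150, i.e. delta <= 1/150/5 = 1/750.
Since 1/750 < 1, this is tighter than 1; take delta = 1/750.
So delta = 1/750 works.

1/750


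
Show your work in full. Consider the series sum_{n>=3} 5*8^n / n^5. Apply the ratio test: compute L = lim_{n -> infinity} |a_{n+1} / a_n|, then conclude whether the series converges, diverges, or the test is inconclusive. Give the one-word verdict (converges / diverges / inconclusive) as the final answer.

Let a_n denote the general term. Form the ratio a_{n+1}/a_n and simplify:
a_{n+1}/a_n = 8*n^5/(n + 1)^5
Take the limit as n -> infinity: L = 8.
Since L = 8 > 1 (or L = infinity), the ratio test implies the series diverges.

diverges


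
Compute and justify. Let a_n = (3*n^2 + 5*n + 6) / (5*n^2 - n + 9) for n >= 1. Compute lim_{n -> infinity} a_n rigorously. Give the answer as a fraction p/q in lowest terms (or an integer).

Divide numerator and denominator by n^2, the highest power:
numerator / n^2 = 3 + 5/n + 6/n^2
denominator / n^2 = 5 - 1/n + 9/n^2
As n -> infinity, all terms of the form c/n^k (k >= 1) tend to 0.
So numerator / n^2 -> 3 and denominator / n^2 -> 5.
Therefore lim a_n = 3/5.

3/5


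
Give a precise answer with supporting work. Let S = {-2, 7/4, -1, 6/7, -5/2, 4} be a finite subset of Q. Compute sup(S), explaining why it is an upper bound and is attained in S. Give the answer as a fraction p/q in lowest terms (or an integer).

S is finite, so sup(S) = max(S).
Sorted decreasing:
4, 7/4, 6/7, -1, -2, -5/2
The extremum is 4.
For every x in S, x <= 4. And 4 is in S, so it is attained.
Therefore sup(S) = 4.

4


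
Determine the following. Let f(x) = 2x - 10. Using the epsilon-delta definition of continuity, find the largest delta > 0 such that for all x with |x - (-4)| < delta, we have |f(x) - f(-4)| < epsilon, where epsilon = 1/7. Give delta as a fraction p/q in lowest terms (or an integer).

We compute f(-4) = 2*(-4) - 10 = -18.
|f(x) - f(-4)| = |2x - 10 - (-18)| = |2(x - (-4))| = 2|x - (-4)|.
We need 2|x - (-4)| < 1/7, i.e. |x - (-4)| < 1/7 / 2 = 1/14.
So any delta <= 1/14 works. Conversely, if delta > 1/14, then x = -4 + 1/14 satisfies |x - (-4)| = 1/14 < delta but |f(x) - f(-4)| = 2 * 1/14 = 1/7, which is not < 1/7; so no larger delta works.
Hence the largest such delta is 1/14.

1/14


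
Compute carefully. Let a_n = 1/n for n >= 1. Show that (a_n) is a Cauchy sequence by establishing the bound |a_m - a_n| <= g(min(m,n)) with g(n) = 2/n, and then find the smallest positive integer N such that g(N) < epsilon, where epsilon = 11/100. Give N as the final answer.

For any m, n >= 1, by the triangle inequality:
|a_m - a_n| = |1/m - 1/n| <= 1/m + 1/n <= 2/min(m,n).
So g(n) = 2/n bounds the Cauchy difference. Since g(n) -> 0, (a_n) is Cauchy.
Now solve g(N) < 11/100: 2/N < 11/100 <=> N > 2 / (11/100) = 200/11.
The smallest integer strictly greater than 200/11 is N = 19.
Check: g(19) = 2/19 = 2/19 < 11/100; g(18) = 1/9 >= 11/100. So N = 19.

19


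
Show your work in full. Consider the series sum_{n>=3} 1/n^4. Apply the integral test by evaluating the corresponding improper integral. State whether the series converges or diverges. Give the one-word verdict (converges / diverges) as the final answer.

Let f(x) = x^(-4). Then f is positive, continuous, and decreasing on [3, infinity), so the integral test applies.
Compute the improper integral int_{3}^infinity f(x) dx:
  antiderivative F(x) = -1/(3*x^3).
  As x -> infinity, F(x) -> 0 (since p = 4 > 1).
  So int = F(infinity) - F(3) = 0 - (-1/81) = 1/81.
  Finite, so by the integral test, the series converges.

converges


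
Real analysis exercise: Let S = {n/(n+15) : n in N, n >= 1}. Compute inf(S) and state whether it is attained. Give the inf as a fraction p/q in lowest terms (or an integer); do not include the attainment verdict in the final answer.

Analysis:
- Values: 1/16, 2/17, 1/6, 4/19, ... strictly increasing.
- Minimum is 1/16 (n=1); inf = 1/16 (attained).
- n/(n+15) = 1 - 15/(n+15) -> 1 from below as n -> infinity, and never equals 1.
- So sup = 1 (not attained).
Conclusion: inf(S) = 1/16, attained in S.

1/16


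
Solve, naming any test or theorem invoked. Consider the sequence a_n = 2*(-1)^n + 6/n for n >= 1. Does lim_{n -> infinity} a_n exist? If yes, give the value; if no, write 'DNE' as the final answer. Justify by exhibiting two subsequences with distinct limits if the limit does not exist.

Examine the behaviour of a_n along subsequences.
a_{2k} = 2 + 6/(2k) -> 2. a_{2k+1} = -2 + 6/(2k+1) -> -2.
Since these two subsequential limits are 2 and -2, distinct, the full sequence cannot converge (a convergent sequence has all subsequences tending to the same limit). So lim a_n does not exist.

DNE


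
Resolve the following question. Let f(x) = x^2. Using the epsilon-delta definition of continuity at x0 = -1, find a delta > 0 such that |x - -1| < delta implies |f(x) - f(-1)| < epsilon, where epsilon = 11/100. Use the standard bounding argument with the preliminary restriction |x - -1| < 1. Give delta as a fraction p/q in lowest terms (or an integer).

Factor: |x^2 - (-1)^2| = |x - -1| * |x + -1|.
Impose |x - -1| < 1 first. Then |x + -1| = |(x - -1) + 2*(-1)| <= |x - -1| + 2*|-1| < 1 + 2 = 3.
So |x^2 - (-1)^2| < delta * 3.
We need delta * 3 <= 11/100, i.e. delta <= 11/100/3 = 11/300.
Since 11/300 < 1, this is tighter than 1; take delta = 11/300.
So delta = 11/300 works.

11/300


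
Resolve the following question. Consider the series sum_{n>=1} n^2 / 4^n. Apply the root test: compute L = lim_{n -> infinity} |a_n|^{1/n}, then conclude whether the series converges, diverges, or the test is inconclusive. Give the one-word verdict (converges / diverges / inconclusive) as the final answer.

Let a_n denote the general term. Form |a_n|^(1/n) and simplify:
|a_n|^(1/n) = n^(2/n)/4
Take the limit as n -> infinity: L = 1/4.
Since L = 1/4 < 1, the root test implies convergence.

converges


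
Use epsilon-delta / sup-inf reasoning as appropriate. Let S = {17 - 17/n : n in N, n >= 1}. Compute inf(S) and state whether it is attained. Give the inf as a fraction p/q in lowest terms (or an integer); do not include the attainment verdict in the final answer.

Analysis:
- Values: 0, 17/2, 34/3, 51/4, ... strictly increasing.
- Minimum is 0 (n=1); inf = 0 (attained).
- 17 - 17/n -> 17 from below; sup = 17, not attained.
Conclusion: inf(S) = 0, attained in S.

0


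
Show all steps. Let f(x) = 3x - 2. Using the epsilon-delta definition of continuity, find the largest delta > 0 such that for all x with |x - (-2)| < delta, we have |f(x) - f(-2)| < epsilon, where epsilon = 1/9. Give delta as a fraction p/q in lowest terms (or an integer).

We compute f(-2) = 3*(-2) - 2 = -8.
|f(x) - f(-2)| = |3x - 2 - (-8)| = |3(x - (-2))| = 3|x - (-2)|.
We need 3|x - (-2)| < 1/9, i.e. |x - (-2)| < 1/9 / 3 = 1/27.
So any delta <= 1/27 works. Conversely, if delta > 1/27, then x = -2 + 1/27 satisfies |x - (-2)| = 1/27 < delta but |f(x) - f(-2)| = 3 * 1/27 = 1/9, which is not < 1/9; so no larger delta works.
Hence the largest such delta is 1/27.

1/27


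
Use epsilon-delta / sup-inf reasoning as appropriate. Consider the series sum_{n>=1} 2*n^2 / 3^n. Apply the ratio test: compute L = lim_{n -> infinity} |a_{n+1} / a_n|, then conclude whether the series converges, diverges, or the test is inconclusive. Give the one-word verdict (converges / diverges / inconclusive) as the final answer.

Let a_n denote the general term. Form the ratio a_{n+1}/a_n and simplify:
a_{n+1}/a_n = (n + 1)^2/(3*n^2)
Take the limit as n -> infinity: L = 1/3.
Since L = 1/3 < 1, the ratio test implies the series converges.

converges


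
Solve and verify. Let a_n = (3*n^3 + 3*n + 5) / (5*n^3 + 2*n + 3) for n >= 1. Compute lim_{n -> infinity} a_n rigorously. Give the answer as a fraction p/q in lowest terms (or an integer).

Divide numerator and denominator by n^3, the highest power:
numerator / n^3 = 3 + 3/n^2 + 5/n^3
denominator / n^3 = 5 + 2/n^2 + 3/n^3
As n -> infinity, all terms of the form c/n^k (k >= 1) tend to 0.
So numerator / n^3 -> 3 and denominator / n^3 -> 5.
Therefore lim a_n = 3/5.

3/5


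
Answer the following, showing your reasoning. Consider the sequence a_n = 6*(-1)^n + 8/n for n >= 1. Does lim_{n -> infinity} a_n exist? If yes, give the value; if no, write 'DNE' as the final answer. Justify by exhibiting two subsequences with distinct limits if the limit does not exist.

Examine the behaviour of a_n along subsequences.
a_{2k} = 6 + 8/(2k) -> 6. a_{2k+1} = -6 + 8/(2k+1) -> -6.
Since these two subsequential limits are 6 and -6, distinct, the full sequence cannot converge (a convergent sequence has all subsequences tending to the same limit). So lim a_n does not exist.

DNE


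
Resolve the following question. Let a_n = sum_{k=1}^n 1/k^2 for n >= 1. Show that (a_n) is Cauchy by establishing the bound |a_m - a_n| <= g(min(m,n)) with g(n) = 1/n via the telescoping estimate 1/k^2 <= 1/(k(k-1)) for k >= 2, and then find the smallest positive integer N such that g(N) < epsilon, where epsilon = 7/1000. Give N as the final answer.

For m > n >= 1: |a_m - a_n| = sum_{k=n+1}^m 1/k^2.
Use 1/k^2 <= 1/(k(k-1)) = 1/(k-1) - 1/k for k >= 2:
sum_{k=n+1}^m 1/k^2 <= sum_{k=n+1}^m (1/(k-1) - 1/k) = 1/n - 1/m <= 1/n.
By symmetry the same bound holds with n,m swapped, so |a_m - a_n| <= 1/min(m,n) = g(min(m,n)). Since g(n) -> 0, (a_n) is Cauchy.
Now solve g(N) < 7/1000: 1/N < 7/1000 <=> N > 1/(7/1000) = 1000/7.
The smallest integer strictly greater than 1000/7 is N = 143.
Check: g(143) = 1/143 < 7/1000; g(142) = 1/142 >= 7/1000. So N = 143.

143


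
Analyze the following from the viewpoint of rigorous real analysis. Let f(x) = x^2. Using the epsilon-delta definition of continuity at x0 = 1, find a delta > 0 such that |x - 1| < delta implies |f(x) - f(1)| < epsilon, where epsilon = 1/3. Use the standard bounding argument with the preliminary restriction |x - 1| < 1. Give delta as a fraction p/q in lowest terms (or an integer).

Factor: |x^2 - (1)^2| = |x - 1| * |x + 1|.
Impose |x - 1| < 1 first. Then |x + 1| = |(x - 1) + 2*(1)| <= |x - 1| + 2*|1| < 1 + 2 = 3.
So |x^2 - (1)^2| < delta * 3.
We need delta * 3 <= 1/3, i.e. delta <= 1/3/3 = 1/9.
Since 1/9 < 1, this is tighter than 1; take delta = 1/9.
So delta = 1/9 works.

1/9


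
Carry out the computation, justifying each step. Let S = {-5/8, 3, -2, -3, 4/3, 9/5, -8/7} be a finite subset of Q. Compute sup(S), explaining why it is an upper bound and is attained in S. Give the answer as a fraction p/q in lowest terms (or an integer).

S is finite, so sup(S) = max(S).
Sorted decreasing:
3, 9/5, 4/3, -5/8, -8/7, -2, -3
The extremum is 3.
For every x in S, x <= 3. And 3 is in S, so it is attained.
Therefore sup(S) = 3.

3


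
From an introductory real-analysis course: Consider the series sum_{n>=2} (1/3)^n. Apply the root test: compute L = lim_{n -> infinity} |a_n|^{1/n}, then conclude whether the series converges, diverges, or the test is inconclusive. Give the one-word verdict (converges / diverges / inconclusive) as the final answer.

Let a_n denote the general term. Form |a_n|^(1/n) and simplify:
|a_n|^(1/n) = 1/3
Take the limit as n -> infinity: L = 1/3.
Since L = 1/3 < 1, the root test implies convergence.

converges


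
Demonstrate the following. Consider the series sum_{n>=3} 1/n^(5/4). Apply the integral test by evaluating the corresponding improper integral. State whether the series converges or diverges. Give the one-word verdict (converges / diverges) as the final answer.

Let f(x) = x^(-5/4). Then f is positive, continuous, and decreasing on [3, infinity), so the integral test applies.
Compute the improper integral int_{3}^infinity f(x) dx:
  antiderivative F(x) = -4/x^(1/4).
  As x -> infinity, F(x) -> 0 (since p = 5/4 > 1).
  So int = F(infinity) - F(3) = 0 - (-4*3^(3/4)/3) = 4*3^(3/4)/3.
  Finite, so by the integral test, the series converges.

converges


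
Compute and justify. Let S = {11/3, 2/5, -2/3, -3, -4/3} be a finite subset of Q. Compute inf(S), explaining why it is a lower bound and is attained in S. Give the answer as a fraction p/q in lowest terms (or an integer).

S is finite, so inf(S) = min(S).
Sorted increasing:
-3, -4/3, -2/3, 2/5, 11/3
The extremum is -3.
For every x in S, x >= -3. And -3 is in S, so it is attained.
Therefore inf(S) = -3.

-3


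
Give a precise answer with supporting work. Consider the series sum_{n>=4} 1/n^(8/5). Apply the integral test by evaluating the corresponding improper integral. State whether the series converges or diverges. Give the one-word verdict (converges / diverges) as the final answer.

Let f(x) = x^(-8/5). Then f is positive, continuous, and decreasing on [4, infinity), so the integral test applies.
Compute the improper integral int_{4}^infinity f(x) dx:
  antiderivative F(x) = -5/(3*x^(3/5)).
  As x -> infinity, F(x) -> 0 (since p = 8/5 > 1).
  So int = F(infinity) - F(4) = 0 - (-5*2^(4/5)/12) = 5*2^(4/5)/12.
  Finite, so by the integral test, the series converges.

converges
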